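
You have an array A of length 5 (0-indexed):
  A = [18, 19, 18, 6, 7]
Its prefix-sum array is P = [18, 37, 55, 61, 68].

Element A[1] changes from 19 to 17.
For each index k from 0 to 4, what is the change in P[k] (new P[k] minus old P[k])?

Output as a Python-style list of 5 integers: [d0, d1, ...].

Element change: A[1] 19 -> 17, delta = -2
For k < 1: P[k] unchanged, delta_P[k] = 0
For k >= 1: P[k] shifts by exactly -2
Delta array: [0, -2, -2, -2, -2]

Answer: [0, -2, -2, -2, -2]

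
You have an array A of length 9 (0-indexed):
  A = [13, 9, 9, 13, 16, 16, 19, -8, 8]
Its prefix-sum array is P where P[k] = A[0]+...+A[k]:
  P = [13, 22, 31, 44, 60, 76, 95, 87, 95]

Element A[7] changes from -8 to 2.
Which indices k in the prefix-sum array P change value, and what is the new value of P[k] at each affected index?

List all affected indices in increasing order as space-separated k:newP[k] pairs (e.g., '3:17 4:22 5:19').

Answer: 7:97 8:105

Derivation:
P[k] = A[0] + ... + A[k]
P[k] includes A[7] iff k >= 7
Affected indices: 7, 8, ..., 8; delta = 10
  P[7]: 87 + 10 = 97
  P[8]: 95 + 10 = 105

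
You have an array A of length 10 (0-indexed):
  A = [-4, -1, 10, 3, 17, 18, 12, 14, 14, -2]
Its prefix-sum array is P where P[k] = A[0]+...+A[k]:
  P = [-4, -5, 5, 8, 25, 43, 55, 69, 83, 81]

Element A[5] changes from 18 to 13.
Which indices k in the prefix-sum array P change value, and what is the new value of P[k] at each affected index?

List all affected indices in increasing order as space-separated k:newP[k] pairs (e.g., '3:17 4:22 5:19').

P[k] = A[0] + ... + A[k]
P[k] includes A[5] iff k >= 5
Affected indices: 5, 6, ..., 9; delta = -5
  P[5]: 43 + -5 = 38
  P[6]: 55 + -5 = 50
  P[7]: 69 + -5 = 64
  P[8]: 83 + -5 = 78
  P[9]: 81 + -5 = 76

Answer: 5:38 6:50 7:64 8:78 9:76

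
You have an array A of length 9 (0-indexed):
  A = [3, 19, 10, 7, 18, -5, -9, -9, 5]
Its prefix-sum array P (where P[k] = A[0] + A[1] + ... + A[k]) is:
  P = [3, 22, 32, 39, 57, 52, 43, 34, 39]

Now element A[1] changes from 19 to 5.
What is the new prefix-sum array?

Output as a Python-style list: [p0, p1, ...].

Change: A[1] 19 -> 5, delta = -14
P[k] for k < 1: unchanged (A[1] not included)
P[k] for k >= 1: shift by delta = -14
  P[0] = 3 + 0 = 3
  P[1] = 22 + -14 = 8
  P[2] = 32 + -14 = 18
  P[3] = 39 + -14 = 25
  P[4] = 57 + -14 = 43
  P[5] = 52 + -14 = 38
  P[6] = 43 + -14 = 29
  P[7] = 34 + -14 = 20
  P[8] = 39 + -14 = 25

Answer: [3, 8, 18, 25, 43, 38, 29, 20, 25]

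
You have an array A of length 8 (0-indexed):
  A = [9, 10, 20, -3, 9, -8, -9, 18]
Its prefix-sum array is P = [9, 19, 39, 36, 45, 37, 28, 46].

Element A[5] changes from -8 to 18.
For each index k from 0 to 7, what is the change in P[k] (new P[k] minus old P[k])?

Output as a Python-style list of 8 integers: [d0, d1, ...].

Answer: [0, 0, 0, 0, 0, 26, 26, 26]

Derivation:
Element change: A[5] -8 -> 18, delta = 26
For k < 5: P[k] unchanged, delta_P[k] = 0
For k >= 5: P[k] shifts by exactly 26
Delta array: [0, 0, 0, 0, 0, 26, 26, 26]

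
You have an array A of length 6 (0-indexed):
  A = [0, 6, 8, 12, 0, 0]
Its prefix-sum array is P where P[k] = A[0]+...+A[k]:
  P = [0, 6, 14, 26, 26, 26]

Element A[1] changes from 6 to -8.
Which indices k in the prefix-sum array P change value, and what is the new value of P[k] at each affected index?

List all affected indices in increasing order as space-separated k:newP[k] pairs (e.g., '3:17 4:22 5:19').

Answer: 1:-8 2:0 3:12 4:12 5:12

Derivation:
P[k] = A[0] + ... + A[k]
P[k] includes A[1] iff k >= 1
Affected indices: 1, 2, ..., 5; delta = -14
  P[1]: 6 + -14 = -8
  P[2]: 14 + -14 = 0
  P[3]: 26 + -14 = 12
  P[4]: 26 + -14 = 12
  P[5]: 26 + -14 = 12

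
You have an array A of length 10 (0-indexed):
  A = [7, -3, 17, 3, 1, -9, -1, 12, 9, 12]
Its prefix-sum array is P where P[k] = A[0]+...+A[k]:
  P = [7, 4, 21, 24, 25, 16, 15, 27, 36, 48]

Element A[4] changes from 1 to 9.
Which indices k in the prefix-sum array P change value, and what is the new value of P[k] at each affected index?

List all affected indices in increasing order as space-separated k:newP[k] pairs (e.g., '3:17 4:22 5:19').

Answer: 4:33 5:24 6:23 7:35 8:44 9:56

Derivation:
P[k] = A[0] + ... + A[k]
P[k] includes A[4] iff k >= 4
Affected indices: 4, 5, ..., 9; delta = 8
  P[4]: 25 + 8 = 33
  P[5]: 16 + 8 = 24
  P[6]: 15 + 8 = 23
  P[7]: 27 + 8 = 35
  P[8]: 36 + 8 = 44
  P[9]: 48 + 8 = 56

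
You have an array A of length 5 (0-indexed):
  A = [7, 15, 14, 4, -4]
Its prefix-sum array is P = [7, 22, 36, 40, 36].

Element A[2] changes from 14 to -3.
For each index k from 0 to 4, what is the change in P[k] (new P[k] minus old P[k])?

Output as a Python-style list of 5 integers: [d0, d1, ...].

Answer: [0, 0, -17, -17, -17]

Derivation:
Element change: A[2] 14 -> -3, delta = -17
For k < 2: P[k] unchanged, delta_P[k] = 0
For k >= 2: P[k] shifts by exactly -17
Delta array: [0, 0, -17, -17, -17]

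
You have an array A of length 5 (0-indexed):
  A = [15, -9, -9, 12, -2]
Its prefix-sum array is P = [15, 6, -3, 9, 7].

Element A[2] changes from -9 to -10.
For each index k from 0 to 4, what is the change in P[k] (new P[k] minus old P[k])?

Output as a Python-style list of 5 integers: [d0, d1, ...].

Answer: [0, 0, -1, -1, -1]

Derivation:
Element change: A[2] -9 -> -10, delta = -1
For k < 2: P[k] unchanged, delta_P[k] = 0
For k >= 2: P[k] shifts by exactly -1
Delta array: [0, 0, -1, -1, -1]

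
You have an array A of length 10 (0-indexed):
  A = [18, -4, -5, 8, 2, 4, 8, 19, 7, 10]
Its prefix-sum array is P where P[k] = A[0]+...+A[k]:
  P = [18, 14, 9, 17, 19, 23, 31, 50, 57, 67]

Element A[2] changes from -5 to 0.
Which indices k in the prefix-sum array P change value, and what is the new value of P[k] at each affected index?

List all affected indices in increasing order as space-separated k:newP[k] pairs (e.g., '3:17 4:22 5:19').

P[k] = A[0] + ... + A[k]
P[k] includes A[2] iff k >= 2
Affected indices: 2, 3, ..., 9; delta = 5
  P[2]: 9 + 5 = 14
  P[3]: 17 + 5 = 22
  P[4]: 19 + 5 = 24
  P[5]: 23 + 5 = 28
  P[6]: 31 + 5 = 36
  P[7]: 50 + 5 = 55
  P[8]: 57 + 5 = 62
  P[9]: 67 + 5 = 72

Answer: 2:14 3:22 4:24 5:28 6:36 7:55 8:62 9:72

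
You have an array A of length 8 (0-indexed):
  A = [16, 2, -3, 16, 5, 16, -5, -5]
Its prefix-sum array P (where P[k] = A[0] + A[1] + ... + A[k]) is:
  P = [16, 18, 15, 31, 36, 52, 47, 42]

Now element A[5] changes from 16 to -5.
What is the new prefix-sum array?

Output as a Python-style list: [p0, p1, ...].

Change: A[5] 16 -> -5, delta = -21
P[k] for k < 5: unchanged (A[5] not included)
P[k] for k >= 5: shift by delta = -21
  P[0] = 16 + 0 = 16
  P[1] = 18 + 0 = 18
  P[2] = 15 + 0 = 15
  P[3] = 31 + 0 = 31
  P[4] = 36 + 0 = 36
  P[5] = 52 + -21 = 31
  P[6] = 47 + -21 = 26
  P[7] = 42 + -21 = 21

Answer: [16, 18, 15, 31, 36, 31, 26, 21]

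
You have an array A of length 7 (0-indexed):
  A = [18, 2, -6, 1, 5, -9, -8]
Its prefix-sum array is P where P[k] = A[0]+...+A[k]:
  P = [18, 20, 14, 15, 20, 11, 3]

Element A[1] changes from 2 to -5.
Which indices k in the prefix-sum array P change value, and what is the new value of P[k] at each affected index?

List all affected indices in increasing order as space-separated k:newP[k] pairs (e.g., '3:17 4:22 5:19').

P[k] = A[0] + ... + A[k]
P[k] includes A[1] iff k >= 1
Affected indices: 1, 2, ..., 6; delta = -7
  P[1]: 20 + -7 = 13
  P[2]: 14 + -7 = 7
  P[3]: 15 + -7 = 8
  P[4]: 20 + -7 = 13
  P[5]: 11 + -7 = 4
  P[6]: 3 + -7 = -4

Answer: 1:13 2:7 3:8 4:13 5:4 6:-4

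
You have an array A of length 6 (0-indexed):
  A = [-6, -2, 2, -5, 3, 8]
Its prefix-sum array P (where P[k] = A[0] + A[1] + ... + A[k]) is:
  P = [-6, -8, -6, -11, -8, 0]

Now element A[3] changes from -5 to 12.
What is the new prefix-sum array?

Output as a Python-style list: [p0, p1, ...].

Change: A[3] -5 -> 12, delta = 17
P[k] for k < 3: unchanged (A[3] not included)
P[k] for k >= 3: shift by delta = 17
  P[0] = -6 + 0 = -6
  P[1] = -8 + 0 = -8
  P[2] = -6 + 0 = -6
  P[3] = -11 + 17 = 6
  P[4] = -8 + 17 = 9
  P[5] = 0 + 17 = 17

Answer: [-6, -8, -6, 6, 9, 17]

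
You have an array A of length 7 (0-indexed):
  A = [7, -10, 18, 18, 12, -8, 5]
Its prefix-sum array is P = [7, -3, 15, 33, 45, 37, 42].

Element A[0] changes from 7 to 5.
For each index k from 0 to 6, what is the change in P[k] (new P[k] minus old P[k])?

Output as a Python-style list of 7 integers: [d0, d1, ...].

Element change: A[0] 7 -> 5, delta = -2
For k < 0: P[k] unchanged, delta_P[k] = 0
For k >= 0: P[k] shifts by exactly -2
Delta array: [-2, -2, -2, -2, -2, -2, -2]

Answer: [-2, -2, -2, -2, -2, -2, -2]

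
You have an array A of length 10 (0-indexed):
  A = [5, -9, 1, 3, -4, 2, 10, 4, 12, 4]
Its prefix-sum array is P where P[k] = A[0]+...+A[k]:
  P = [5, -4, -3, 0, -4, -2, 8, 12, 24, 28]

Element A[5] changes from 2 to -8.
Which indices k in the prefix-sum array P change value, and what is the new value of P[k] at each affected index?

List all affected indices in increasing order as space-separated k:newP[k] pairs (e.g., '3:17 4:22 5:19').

P[k] = A[0] + ... + A[k]
P[k] includes A[5] iff k >= 5
Affected indices: 5, 6, ..., 9; delta = -10
  P[5]: -2 + -10 = -12
  P[6]: 8 + -10 = -2
  P[7]: 12 + -10 = 2
  P[8]: 24 + -10 = 14
  P[9]: 28 + -10 = 18

Answer: 5:-12 6:-2 7:2 8:14 9:18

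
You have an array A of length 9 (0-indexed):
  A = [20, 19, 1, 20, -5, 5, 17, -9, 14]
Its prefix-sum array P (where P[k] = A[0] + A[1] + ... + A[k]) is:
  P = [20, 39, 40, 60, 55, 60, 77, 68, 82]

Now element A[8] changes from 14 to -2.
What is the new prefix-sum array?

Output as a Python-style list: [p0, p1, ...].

Change: A[8] 14 -> -2, delta = -16
P[k] for k < 8: unchanged (A[8] not included)
P[k] for k >= 8: shift by delta = -16
  P[0] = 20 + 0 = 20
  P[1] = 39 + 0 = 39
  P[2] = 40 + 0 = 40
  P[3] = 60 + 0 = 60
  P[4] = 55 + 0 = 55
  P[5] = 60 + 0 = 60
  P[6] = 77 + 0 = 77
  P[7] = 68 + 0 = 68
  P[8] = 82 + -16 = 66

Answer: [20, 39, 40, 60, 55, 60, 77, 68, 66]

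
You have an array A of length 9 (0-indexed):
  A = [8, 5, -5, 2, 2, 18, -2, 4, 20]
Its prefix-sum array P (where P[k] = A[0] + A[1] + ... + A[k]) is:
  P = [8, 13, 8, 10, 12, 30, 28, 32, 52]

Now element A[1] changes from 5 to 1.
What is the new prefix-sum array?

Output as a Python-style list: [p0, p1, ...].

Answer: [8, 9, 4, 6, 8, 26, 24, 28, 48]

Derivation:
Change: A[1] 5 -> 1, delta = -4
P[k] for k < 1: unchanged (A[1] not included)
P[k] for k >= 1: shift by delta = -4
  P[0] = 8 + 0 = 8
  P[1] = 13 + -4 = 9
  P[2] = 8 + -4 = 4
  P[3] = 10 + -4 = 6
  P[4] = 12 + -4 = 8
  P[5] = 30 + -4 = 26
  P[6] = 28 + -4 = 24
  P[7] = 32 + -4 = 28
  P[8] = 52 + -4 = 48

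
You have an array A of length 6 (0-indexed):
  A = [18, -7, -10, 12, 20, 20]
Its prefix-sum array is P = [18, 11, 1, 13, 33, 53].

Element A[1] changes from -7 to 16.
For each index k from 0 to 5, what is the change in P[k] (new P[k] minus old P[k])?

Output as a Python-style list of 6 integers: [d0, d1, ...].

Element change: A[1] -7 -> 16, delta = 23
For k < 1: P[k] unchanged, delta_P[k] = 0
For k >= 1: P[k] shifts by exactly 23
Delta array: [0, 23, 23, 23, 23, 23]

Answer: [0, 23, 23, 23, 23, 23]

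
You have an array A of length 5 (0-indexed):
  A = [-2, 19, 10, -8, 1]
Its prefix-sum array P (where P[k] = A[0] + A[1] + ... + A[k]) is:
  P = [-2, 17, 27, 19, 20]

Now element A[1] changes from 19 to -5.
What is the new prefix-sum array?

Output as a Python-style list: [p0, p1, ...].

Change: A[1] 19 -> -5, delta = -24
P[k] for k < 1: unchanged (A[1] not included)
P[k] for k >= 1: shift by delta = -24
  P[0] = -2 + 0 = -2
  P[1] = 17 + -24 = -7
  P[2] = 27 + -24 = 3
  P[3] = 19 + -24 = -5
  P[4] = 20 + -24 = -4

Answer: [-2, -7, 3, -5, -4]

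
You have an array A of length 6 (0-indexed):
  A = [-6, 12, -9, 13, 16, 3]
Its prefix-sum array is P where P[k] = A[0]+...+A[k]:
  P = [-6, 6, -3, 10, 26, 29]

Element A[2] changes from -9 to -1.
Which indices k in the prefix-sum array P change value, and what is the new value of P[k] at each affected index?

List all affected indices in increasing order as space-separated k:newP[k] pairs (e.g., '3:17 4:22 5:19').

Answer: 2:5 3:18 4:34 5:37

Derivation:
P[k] = A[0] + ... + A[k]
P[k] includes A[2] iff k >= 2
Affected indices: 2, 3, ..., 5; delta = 8
  P[2]: -3 + 8 = 5
  P[3]: 10 + 8 = 18
  P[4]: 26 + 8 = 34
  P[5]: 29 + 8 = 37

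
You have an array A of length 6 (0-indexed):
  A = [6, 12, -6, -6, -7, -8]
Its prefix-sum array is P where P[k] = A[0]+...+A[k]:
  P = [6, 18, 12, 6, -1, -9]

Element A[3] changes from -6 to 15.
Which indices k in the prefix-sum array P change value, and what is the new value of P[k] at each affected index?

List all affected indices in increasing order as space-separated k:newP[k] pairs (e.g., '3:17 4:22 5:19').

Answer: 3:27 4:20 5:12

Derivation:
P[k] = A[0] + ... + A[k]
P[k] includes A[3] iff k >= 3
Affected indices: 3, 4, ..., 5; delta = 21
  P[3]: 6 + 21 = 27
  P[4]: -1 + 21 = 20
  P[5]: -9 + 21 = 12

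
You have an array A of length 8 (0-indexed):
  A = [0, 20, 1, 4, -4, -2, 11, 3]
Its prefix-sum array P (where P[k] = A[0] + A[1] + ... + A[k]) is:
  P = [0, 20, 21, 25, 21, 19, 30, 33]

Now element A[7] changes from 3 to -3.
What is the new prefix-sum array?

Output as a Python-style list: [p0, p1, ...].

Answer: [0, 20, 21, 25, 21, 19, 30, 27]

Derivation:
Change: A[7] 3 -> -3, delta = -6
P[k] for k < 7: unchanged (A[7] not included)
P[k] for k >= 7: shift by delta = -6
  P[0] = 0 + 0 = 0
  P[1] = 20 + 0 = 20
  P[2] = 21 + 0 = 21
  P[3] = 25 + 0 = 25
  P[4] = 21 + 0 = 21
  P[5] = 19 + 0 = 19
  P[6] = 30 + 0 = 30
  P[7] = 33 + -6 = 27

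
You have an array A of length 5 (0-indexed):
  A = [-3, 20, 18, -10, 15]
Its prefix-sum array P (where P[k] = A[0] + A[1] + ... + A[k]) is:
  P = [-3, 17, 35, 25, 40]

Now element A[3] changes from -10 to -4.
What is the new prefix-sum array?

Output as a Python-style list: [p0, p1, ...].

Change: A[3] -10 -> -4, delta = 6
P[k] for k < 3: unchanged (A[3] not included)
P[k] for k >= 3: shift by delta = 6
  P[0] = -3 + 0 = -3
  P[1] = 17 + 0 = 17
  P[2] = 35 + 0 = 35
  P[3] = 25 + 6 = 31
  P[4] = 40 + 6 = 46

Answer: [-3, 17, 35, 31, 46]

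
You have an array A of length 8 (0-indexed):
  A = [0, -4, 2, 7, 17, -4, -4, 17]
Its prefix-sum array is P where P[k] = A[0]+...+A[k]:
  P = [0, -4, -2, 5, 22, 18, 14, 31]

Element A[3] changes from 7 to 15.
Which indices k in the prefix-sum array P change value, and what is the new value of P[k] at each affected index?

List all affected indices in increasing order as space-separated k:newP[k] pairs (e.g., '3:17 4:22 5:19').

P[k] = A[0] + ... + A[k]
P[k] includes A[3] iff k >= 3
Affected indices: 3, 4, ..., 7; delta = 8
  P[3]: 5 + 8 = 13
  P[4]: 22 + 8 = 30
  P[5]: 18 + 8 = 26
  P[6]: 14 + 8 = 22
  P[7]: 31 + 8 = 39

Answer: 3:13 4:30 5:26 6:22 7:39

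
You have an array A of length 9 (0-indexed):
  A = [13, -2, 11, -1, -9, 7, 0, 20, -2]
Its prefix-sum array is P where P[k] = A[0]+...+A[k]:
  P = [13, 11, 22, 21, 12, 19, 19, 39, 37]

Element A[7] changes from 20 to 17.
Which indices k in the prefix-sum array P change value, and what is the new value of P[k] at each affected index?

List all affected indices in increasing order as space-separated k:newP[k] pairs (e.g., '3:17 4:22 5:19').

P[k] = A[0] + ... + A[k]
P[k] includes A[7] iff k >= 7
Affected indices: 7, 8, ..., 8; delta = -3
  P[7]: 39 + -3 = 36
  P[8]: 37 + -3 = 34

Answer: 7:36 8:34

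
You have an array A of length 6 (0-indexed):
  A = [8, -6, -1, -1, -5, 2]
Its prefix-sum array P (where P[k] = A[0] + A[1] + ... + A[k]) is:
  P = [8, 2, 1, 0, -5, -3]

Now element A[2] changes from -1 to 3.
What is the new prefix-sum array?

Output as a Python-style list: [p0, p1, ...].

Change: A[2] -1 -> 3, delta = 4
P[k] for k < 2: unchanged (A[2] not included)
P[k] for k >= 2: shift by delta = 4
  P[0] = 8 + 0 = 8
  P[1] = 2 + 0 = 2
  P[2] = 1 + 4 = 5
  P[3] = 0 + 4 = 4
  P[4] = -5 + 4 = -1
  P[5] = -3 + 4 = 1

Answer: [8, 2, 5, 4, -1, 1]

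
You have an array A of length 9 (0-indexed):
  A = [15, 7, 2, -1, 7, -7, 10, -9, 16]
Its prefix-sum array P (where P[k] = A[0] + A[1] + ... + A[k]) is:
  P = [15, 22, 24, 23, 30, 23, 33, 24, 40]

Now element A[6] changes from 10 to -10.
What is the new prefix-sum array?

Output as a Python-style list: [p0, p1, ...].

Answer: [15, 22, 24, 23, 30, 23, 13, 4, 20]

Derivation:
Change: A[6] 10 -> -10, delta = -20
P[k] for k < 6: unchanged (A[6] not included)
P[k] for k >= 6: shift by delta = -20
  P[0] = 15 + 0 = 15
  P[1] = 22 + 0 = 22
  P[2] = 24 + 0 = 24
  P[3] = 23 + 0 = 23
  P[4] = 30 + 0 = 30
  P[5] = 23 + 0 = 23
  P[6] = 33 + -20 = 13
  P[7] = 24 + -20 = 4
  P[8] = 40 + -20 = 20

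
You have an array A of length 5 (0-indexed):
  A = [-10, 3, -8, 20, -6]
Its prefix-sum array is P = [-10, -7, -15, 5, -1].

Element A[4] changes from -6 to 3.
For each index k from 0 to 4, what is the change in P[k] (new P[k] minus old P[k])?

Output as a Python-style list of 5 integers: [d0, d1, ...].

Answer: [0, 0, 0, 0, 9]

Derivation:
Element change: A[4] -6 -> 3, delta = 9
For k < 4: P[k] unchanged, delta_P[k] = 0
For k >= 4: P[k] shifts by exactly 9
Delta array: [0, 0, 0, 0, 9]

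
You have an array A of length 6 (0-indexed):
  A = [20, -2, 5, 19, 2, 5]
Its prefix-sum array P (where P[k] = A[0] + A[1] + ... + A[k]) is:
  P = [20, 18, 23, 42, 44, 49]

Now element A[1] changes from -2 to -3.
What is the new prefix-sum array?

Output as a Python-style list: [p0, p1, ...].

Answer: [20, 17, 22, 41, 43, 48]

Derivation:
Change: A[1] -2 -> -3, delta = -1
P[k] for k < 1: unchanged (A[1] not included)
P[k] for k >= 1: shift by delta = -1
  P[0] = 20 + 0 = 20
  P[1] = 18 + -1 = 17
  P[2] = 23 + -1 = 22
  P[3] = 42 + -1 = 41
  P[4] = 44 + -1 = 43
  P[5] = 49 + -1 = 48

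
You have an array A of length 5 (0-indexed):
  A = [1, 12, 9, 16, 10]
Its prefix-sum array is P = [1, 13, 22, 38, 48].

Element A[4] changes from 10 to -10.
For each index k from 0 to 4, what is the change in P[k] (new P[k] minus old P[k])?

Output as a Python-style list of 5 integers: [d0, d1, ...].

Element change: A[4] 10 -> -10, delta = -20
For k < 4: P[k] unchanged, delta_P[k] = 0
For k >= 4: P[k] shifts by exactly -20
Delta array: [0, 0, 0, 0, -20]

Answer: [0, 0, 0, 0, -20]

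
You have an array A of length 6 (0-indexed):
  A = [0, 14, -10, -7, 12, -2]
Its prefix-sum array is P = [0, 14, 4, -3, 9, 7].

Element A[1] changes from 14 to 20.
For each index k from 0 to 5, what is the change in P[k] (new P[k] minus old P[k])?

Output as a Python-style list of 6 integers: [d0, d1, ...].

Element change: A[1] 14 -> 20, delta = 6
For k < 1: P[k] unchanged, delta_P[k] = 0
For k >= 1: P[k] shifts by exactly 6
Delta array: [0, 6, 6, 6, 6, 6]

Answer: [0, 6, 6, 6, 6, 6]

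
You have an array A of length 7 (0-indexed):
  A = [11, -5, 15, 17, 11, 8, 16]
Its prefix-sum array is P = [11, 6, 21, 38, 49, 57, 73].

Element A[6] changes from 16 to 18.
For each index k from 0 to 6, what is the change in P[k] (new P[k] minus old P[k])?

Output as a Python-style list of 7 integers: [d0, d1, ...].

Element change: A[6] 16 -> 18, delta = 2
For k < 6: P[k] unchanged, delta_P[k] = 0
For k >= 6: P[k] shifts by exactly 2
Delta array: [0, 0, 0, 0, 0, 0, 2]

Answer: [0, 0, 0, 0, 0, 0, 2]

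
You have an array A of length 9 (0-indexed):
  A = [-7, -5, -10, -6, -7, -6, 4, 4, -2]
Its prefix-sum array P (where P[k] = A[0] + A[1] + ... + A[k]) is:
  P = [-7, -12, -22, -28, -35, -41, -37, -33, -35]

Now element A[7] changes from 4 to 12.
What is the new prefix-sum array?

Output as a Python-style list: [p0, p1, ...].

Change: A[7] 4 -> 12, delta = 8
P[k] for k < 7: unchanged (A[7] not included)
P[k] for k >= 7: shift by delta = 8
  P[0] = -7 + 0 = -7
  P[1] = -12 + 0 = -12
  P[2] = -22 + 0 = -22
  P[3] = -28 + 0 = -28
  P[4] = -35 + 0 = -35
  P[5] = -41 + 0 = -41
  P[6] = -37 + 0 = -37
  P[7] = -33 + 8 = -25
  P[8] = -35 + 8 = -27

Answer: [-7, -12, -22, -28, -35, -41, -37, -25, -27]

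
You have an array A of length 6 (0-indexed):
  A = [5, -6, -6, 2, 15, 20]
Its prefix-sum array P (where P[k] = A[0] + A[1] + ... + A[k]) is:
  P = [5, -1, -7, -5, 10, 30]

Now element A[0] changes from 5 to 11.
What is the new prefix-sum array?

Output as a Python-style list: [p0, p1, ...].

Answer: [11, 5, -1, 1, 16, 36]

Derivation:
Change: A[0] 5 -> 11, delta = 6
P[k] for k < 0: unchanged (A[0] not included)
P[k] for k >= 0: shift by delta = 6
  P[0] = 5 + 6 = 11
  P[1] = -1 + 6 = 5
  P[2] = -7 + 6 = -1
  P[3] = -5 + 6 = 1
  P[4] = 10 + 6 = 16
  P[5] = 30 + 6 = 36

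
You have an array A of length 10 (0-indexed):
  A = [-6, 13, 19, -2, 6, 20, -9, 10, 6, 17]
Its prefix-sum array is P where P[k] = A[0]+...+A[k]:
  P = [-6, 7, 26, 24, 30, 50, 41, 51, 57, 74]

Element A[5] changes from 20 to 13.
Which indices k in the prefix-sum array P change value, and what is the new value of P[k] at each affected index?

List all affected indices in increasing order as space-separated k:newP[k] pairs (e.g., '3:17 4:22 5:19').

P[k] = A[0] + ... + A[k]
P[k] includes A[5] iff k >= 5
Affected indices: 5, 6, ..., 9; delta = -7
  P[5]: 50 + -7 = 43
  P[6]: 41 + -7 = 34
  P[7]: 51 + -7 = 44
  P[8]: 57 + -7 = 50
  P[9]: 74 + -7 = 67

Answer: 5:43 6:34 7:44 8:50 9:67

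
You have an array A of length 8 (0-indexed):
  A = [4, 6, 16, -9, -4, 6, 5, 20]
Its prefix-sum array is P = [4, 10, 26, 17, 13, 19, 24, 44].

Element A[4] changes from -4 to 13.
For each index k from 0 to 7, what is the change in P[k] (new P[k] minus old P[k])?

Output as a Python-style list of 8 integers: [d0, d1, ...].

Answer: [0, 0, 0, 0, 17, 17, 17, 17]

Derivation:
Element change: A[4] -4 -> 13, delta = 17
For k < 4: P[k] unchanged, delta_P[k] = 0
For k >= 4: P[k] shifts by exactly 17
Delta array: [0, 0, 0, 0, 17, 17, 17, 17]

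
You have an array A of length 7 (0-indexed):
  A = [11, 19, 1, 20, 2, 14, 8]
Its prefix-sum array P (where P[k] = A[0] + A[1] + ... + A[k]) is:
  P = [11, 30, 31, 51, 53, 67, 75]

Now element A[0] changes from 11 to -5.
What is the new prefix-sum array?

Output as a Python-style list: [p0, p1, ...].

Change: A[0] 11 -> -5, delta = -16
P[k] for k < 0: unchanged (A[0] not included)
P[k] for k >= 0: shift by delta = -16
  P[0] = 11 + -16 = -5
  P[1] = 30 + -16 = 14
  P[2] = 31 + -16 = 15
  P[3] = 51 + -16 = 35
  P[4] = 53 + -16 = 37
  P[5] = 67 + -16 = 51
  P[6] = 75 + -16 = 59

Answer: [-5, 14, 15, 35, 37, 51, 59]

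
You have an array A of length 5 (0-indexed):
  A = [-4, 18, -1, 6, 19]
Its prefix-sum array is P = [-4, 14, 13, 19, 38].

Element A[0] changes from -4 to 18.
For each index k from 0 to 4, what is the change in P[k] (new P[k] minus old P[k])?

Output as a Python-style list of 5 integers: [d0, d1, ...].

Element change: A[0] -4 -> 18, delta = 22
For k < 0: P[k] unchanged, delta_P[k] = 0
For k >= 0: P[k] shifts by exactly 22
Delta array: [22, 22, 22, 22, 22]

Answer: [22, 22, 22, 22, 22]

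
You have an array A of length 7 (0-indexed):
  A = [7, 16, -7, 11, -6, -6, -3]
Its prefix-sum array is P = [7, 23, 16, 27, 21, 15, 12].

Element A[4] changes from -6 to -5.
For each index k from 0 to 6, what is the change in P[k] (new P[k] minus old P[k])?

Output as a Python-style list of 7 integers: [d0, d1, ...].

Answer: [0, 0, 0, 0, 1, 1, 1]

Derivation:
Element change: A[4] -6 -> -5, delta = 1
For k < 4: P[k] unchanged, delta_P[k] = 0
For k >= 4: P[k] shifts by exactly 1
Delta array: [0, 0, 0, 0, 1, 1, 1]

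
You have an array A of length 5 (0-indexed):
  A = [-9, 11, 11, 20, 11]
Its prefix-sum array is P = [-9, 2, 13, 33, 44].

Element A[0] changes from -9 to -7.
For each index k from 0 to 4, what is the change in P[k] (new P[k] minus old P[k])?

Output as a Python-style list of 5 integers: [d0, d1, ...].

Element change: A[0] -9 -> -7, delta = 2
For k < 0: P[k] unchanged, delta_P[k] = 0
For k >= 0: P[k] shifts by exactly 2
Delta array: [2, 2, 2, 2, 2]

Answer: [2, 2, 2, 2, 2]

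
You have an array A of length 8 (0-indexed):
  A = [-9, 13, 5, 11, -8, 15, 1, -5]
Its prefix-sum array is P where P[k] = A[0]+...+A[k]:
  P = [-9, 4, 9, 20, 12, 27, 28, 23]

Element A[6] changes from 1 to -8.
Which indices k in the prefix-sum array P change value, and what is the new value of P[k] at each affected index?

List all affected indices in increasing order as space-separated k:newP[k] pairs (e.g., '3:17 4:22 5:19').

P[k] = A[0] + ... + A[k]
P[k] includes A[6] iff k >= 6
Affected indices: 6, 7, ..., 7; delta = -9
  P[6]: 28 + -9 = 19
  P[7]: 23 + -9 = 14

Answer: 6:19 7:14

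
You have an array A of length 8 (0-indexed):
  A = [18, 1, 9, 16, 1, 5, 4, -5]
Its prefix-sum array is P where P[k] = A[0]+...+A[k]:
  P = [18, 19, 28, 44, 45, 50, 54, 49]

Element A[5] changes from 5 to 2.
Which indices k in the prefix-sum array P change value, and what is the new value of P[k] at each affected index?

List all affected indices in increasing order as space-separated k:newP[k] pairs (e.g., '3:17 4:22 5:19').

P[k] = A[0] + ... + A[k]
P[k] includes A[5] iff k >= 5
Affected indices: 5, 6, ..., 7; delta = -3
  P[5]: 50 + -3 = 47
  P[6]: 54 + -3 = 51
  P[7]: 49 + -3 = 46

Answer: 5:47 6:51 7:46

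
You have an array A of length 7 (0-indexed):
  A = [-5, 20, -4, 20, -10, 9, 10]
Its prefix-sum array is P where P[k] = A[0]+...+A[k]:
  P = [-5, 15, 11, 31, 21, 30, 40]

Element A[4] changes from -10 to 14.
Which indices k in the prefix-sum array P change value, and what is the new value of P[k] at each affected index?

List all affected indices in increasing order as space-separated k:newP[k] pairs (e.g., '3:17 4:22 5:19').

Answer: 4:45 5:54 6:64

Derivation:
P[k] = A[0] + ... + A[k]
P[k] includes A[4] iff k >= 4
Affected indices: 4, 5, ..., 6; delta = 24
  P[4]: 21 + 24 = 45
  P[5]: 30 + 24 = 54
  P[6]: 40 + 24 = 64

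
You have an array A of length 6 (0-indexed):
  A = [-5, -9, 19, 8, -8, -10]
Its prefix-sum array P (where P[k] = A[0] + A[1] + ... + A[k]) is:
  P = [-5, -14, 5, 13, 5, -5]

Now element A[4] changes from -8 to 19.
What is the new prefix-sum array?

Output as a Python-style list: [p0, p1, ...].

Change: A[4] -8 -> 19, delta = 27
P[k] for k < 4: unchanged (A[4] not included)
P[k] for k >= 4: shift by delta = 27
  P[0] = -5 + 0 = -5
  P[1] = -14 + 0 = -14
  P[2] = 5 + 0 = 5
  P[3] = 13 + 0 = 13
  P[4] = 5 + 27 = 32
  P[5] = -5 + 27 = 22

Answer: [-5, -14, 5, 13, 32, 22]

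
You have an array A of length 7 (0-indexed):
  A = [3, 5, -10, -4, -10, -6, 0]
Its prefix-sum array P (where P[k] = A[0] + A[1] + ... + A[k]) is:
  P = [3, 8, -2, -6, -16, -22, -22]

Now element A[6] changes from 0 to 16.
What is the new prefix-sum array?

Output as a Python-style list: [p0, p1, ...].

Answer: [3, 8, -2, -6, -16, -22, -6]

Derivation:
Change: A[6] 0 -> 16, delta = 16
P[k] for k < 6: unchanged (A[6] not included)
P[k] for k >= 6: shift by delta = 16
  P[0] = 3 + 0 = 3
  P[1] = 8 + 0 = 8
  P[2] = -2 + 0 = -2
  P[3] = -6 + 0 = -6
  P[4] = -16 + 0 = -16
  P[5] = -22 + 0 = -22
  P[6] = -22 + 16 = -6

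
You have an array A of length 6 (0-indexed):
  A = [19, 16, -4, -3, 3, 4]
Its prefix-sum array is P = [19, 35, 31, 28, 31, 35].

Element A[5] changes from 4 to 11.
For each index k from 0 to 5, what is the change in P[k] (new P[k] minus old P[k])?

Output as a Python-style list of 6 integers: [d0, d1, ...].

Answer: [0, 0, 0, 0, 0, 7]

Derivation:
Element change: A[5] 4 -> 11, delta = 7
For k < 5: P[k] unchanged, delta_P[k] = 0
For k >= 5: P[k] shifts by exactly 7
Delta array: [0, 0, 0, 0, 0, 7]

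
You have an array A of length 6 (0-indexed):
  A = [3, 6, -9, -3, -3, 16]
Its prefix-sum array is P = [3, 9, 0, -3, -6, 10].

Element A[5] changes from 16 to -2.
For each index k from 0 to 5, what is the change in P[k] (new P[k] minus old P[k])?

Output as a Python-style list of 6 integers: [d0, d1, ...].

Answer: [0, 0, 0, 0, 0, -18]

Derivation:
Element change: A[5] 16 -> -2, delta = -18
For k < 5: P[k] unchanged, delta_P[k] = 0
For k >= 5: P[k] shifts by exactly -18
Delta array: [0, 0, 0, 0, 0, -18]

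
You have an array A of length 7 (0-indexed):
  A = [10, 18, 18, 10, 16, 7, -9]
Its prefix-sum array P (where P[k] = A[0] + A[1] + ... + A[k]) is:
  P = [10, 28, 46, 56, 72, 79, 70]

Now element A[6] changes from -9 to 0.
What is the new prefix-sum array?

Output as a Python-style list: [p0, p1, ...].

Change: A[6] -9 -> 0, delta = 9
P[k] for k < 6: unchanged (A[6] not included)
P[k] for k >= 6: shift by delta = 9
  P[0] = 10 + 0 = 10
  P[1] = 28 + 0 = 28
  P[2] = 46 + 0 = 46
  P[3] = 56 + 0 = 56
  P[4] = 72 + 0 = 72
  P[5] = 79 + 0 = 79
  P[6] = 70 + 9 = 79

Answer: [10, 28, 46, 56, 72, 79, 79]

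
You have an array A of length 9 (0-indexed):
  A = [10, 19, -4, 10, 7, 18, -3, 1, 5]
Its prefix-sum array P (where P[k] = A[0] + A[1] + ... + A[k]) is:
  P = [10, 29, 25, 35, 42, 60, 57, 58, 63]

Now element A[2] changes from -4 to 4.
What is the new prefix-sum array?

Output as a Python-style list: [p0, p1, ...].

Answer: [10, 29, 33, 43, 50, 68, 65, 66, 71]

Derivation:
Change: A[2] -4 -> 4, delta = 8
P[k] for k < 2: unchanged (A[2] not included)
P[k] for k >= 2: shift by delta = 8
  P[0] = 10 + 0 = 10
  P[1] = 29 + 0 = 29
  P[2] = 25 + 8 = 33
  P[3] = 35 + 8 = 43
  P[4] = 42 + 8 = 50
  P[5] = 60 + 8 = 68
  P[6] = 57 + 8 = 65
  P[7] = 58 + 8 = 66
  P[8] = 63 + 8 = 71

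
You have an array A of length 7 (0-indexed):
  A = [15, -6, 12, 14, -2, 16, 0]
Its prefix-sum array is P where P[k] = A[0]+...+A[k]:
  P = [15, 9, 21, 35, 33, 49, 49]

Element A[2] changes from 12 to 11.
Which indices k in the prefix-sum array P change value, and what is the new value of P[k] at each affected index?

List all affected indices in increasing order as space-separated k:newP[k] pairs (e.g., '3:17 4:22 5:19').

P[k] = A[0] + ... + A[k]
P[k] includes A[2] iff k >= 2
Affected indices: 2, 3, ..., 6; delta = -1
  P[2]: 21 + -1 = 20
  P[3]: 35 + -1 = 34
  P[4]: 33 + -1 = 32
  P[5]: 49 + -1 = 48
  P[6]: 49 + -1 = 48

Answer: 2:20 3:34 4:32 5:48 6:48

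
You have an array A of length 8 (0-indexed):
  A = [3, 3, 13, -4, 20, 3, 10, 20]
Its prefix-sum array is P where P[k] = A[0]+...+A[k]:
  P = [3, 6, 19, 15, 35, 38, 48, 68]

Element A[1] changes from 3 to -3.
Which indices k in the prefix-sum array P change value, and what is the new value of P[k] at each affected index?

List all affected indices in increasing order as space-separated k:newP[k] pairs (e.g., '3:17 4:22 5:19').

Answer: 1:0 2:13 3:9 4:29 5:32 6:42 7:62

Derivation:
P[k] = A[0] + ... + A[k]
P[k] includes A[1] iff k >= 1
Affected indices: 1, 2, ..., 7; delta = -6
  P[1]: 6 + -6 = 0
  P[2]: 19 + -6 = 13
  P[3]: 15 + -6 = 9
  P[4]: 35 + -6 = 29
  P[5]: 38 + -6 = 32
  P[6]: 48 + -6 = 42
  P[7]: 68 + -6 = 62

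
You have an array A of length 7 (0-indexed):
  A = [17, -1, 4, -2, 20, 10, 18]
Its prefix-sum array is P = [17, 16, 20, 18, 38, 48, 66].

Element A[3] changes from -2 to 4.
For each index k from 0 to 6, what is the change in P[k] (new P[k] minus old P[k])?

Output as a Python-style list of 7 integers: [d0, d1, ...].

Element change: A[3] -2 -> 4, delta = 6
For k < 3: P[k] unchanged, delta_P[k] = 0
For k >= 3: P[k] shifts by exactly 6
Delta array: [0, 0, 0, 6, 6, 6, 6]

Answer: [0, 0, 0, 6, 6, 6, 6]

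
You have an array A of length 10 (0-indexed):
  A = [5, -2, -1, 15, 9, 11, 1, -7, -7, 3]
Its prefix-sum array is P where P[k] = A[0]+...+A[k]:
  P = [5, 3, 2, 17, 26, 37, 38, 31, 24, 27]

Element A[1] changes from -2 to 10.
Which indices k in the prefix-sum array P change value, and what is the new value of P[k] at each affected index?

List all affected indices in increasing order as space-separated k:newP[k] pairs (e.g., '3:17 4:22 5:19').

Answer: 1:15 2:14 3:29 4:38 5:49 6:50 7:43 8:36 9:39

Derivation:
P[k] = A[0] + ... + A[k]
P[k] includes A[1] iff k >= 1
Affected indices: 1, 2, ..., 9; delta = 12
  P[1]: 3 + 12 = 15
  P[2]: 2 + 12 = 14
  P[3]: 17 + 12 = 29
  P[4]: 26 + 12 = 38
  P[5]: 37 + 12 = 49
  P[6]: 38 + 12 = 50
  P[7]: 31 + 12 = 43
  P[8]: 24 + 12 = 36
  P[9]: 27 + 12 = 39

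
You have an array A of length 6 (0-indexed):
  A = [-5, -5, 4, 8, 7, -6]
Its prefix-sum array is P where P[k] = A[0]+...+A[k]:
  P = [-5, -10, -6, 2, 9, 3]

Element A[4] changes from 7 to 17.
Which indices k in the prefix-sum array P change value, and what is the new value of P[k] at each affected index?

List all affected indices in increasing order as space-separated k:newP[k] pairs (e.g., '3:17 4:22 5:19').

P[k] = A[0] + ... + A[k]
P[k] includes A[4] iff k >= 4
Affected indices: 4, 5, ..., 5; delta = 10
  P[4]: 9 + 10 = 19
  P[5]: 3 + 10 = 13

Answer: 4:19 5:13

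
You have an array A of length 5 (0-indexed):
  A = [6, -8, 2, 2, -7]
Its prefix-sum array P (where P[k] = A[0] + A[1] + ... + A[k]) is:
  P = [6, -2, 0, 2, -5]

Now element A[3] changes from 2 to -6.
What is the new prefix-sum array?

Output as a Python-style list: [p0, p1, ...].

Change: A[3] 2 -> -6, delta = -8
P[k] for k < 3: unchanged (A[3] not included)
P[k] for k >= 3: shift by delta = -8
  P[0] = 6 + 0 = 6
  P[1] = -2 + 0 = -2
  P[2] = 0 + 0 = 0
  P[3] = 2 + -8 = -6
  P[4] = -5 + -8 = -13

Answer: [6, -2, 0, -6, -13]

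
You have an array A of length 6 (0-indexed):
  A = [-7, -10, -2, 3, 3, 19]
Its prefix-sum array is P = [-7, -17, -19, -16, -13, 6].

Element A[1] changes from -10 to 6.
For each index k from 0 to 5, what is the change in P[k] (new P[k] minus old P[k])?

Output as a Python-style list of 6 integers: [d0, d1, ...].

Element change: A[1] -10 -> 6, delta = 16
For k < 1: P[k] unchanged, delta_P[k] = 0
For k >= 1: P[k] shifts by exactly 16
Delta array: [0, 16, 16, 16, 16, 16]

Answer: [0, 16, 16, 16, 16, 16]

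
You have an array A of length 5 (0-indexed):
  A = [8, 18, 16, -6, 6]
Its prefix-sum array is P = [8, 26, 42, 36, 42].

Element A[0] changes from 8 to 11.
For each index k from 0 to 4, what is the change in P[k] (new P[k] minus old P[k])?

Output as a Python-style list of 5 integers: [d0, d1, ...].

Answer: [3, 3, 3, 3, 3]

Derivation:
Element change: A[0] 8 -> 11, delta = 3
For k < 0: P[k] unchanged, delta_P[k] = 0
For k >= 0: P[k] shifts by exactly 3
Delta array: [3, 3, 3, 3, 3]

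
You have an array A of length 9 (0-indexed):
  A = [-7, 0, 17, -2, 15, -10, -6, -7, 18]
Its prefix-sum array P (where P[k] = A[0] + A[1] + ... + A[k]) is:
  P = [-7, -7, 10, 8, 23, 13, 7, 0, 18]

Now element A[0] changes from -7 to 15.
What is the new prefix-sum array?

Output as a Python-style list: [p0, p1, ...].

Answer: [15, 15, 32, 30, 45, 35, 29, 22, 40]

Derivation:
Change: A[0] -7 -> 15, delta = 22
P[k] for k < 0: unchanged (A[0] not included)
P[k] for k >= 0: shift by delta = 22
  P[0] = -7 + 22 = 15
  P[1] = -7 + 22 = 15
  P[2] = 10 + 22 = 32
  P[3] = 8 + 22 = 30
  P[4] = 23 + 22 = 45
  P[5] = 13 + 22 = 35
  P[6] = 7 + 22 = 29
  P[7] = 0 + 22 = 22
  P[8] = 18 + 22 = 40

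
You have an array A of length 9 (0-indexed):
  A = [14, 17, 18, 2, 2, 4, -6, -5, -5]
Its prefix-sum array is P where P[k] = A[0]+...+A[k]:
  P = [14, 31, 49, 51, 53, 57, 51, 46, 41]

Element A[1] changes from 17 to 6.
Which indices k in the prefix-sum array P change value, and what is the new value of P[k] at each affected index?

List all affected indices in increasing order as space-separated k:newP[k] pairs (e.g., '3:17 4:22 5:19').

Answer: 1:20 2:38 3:40 4:42 5:46 6:40 7:35 8:30

Derivation:
P[k] = A[0] + ... + A[k]
P[k] includes A[1] iff k >= 1
Affected indices: 1, 2, ..., 8; delta = -11
  P[1]: 31 + -11 = 20
  P[2]: 49 + -11 = 38
  P[3]: 51 + -11 = 40
  P[4]: 53 + -11 = 42
  P[5]: 57 + -11 = 46
  P[6]: 51 + -11 = 40
  P[7]: 46 + -11 = 35
  P[8]: 41 + -11 = 30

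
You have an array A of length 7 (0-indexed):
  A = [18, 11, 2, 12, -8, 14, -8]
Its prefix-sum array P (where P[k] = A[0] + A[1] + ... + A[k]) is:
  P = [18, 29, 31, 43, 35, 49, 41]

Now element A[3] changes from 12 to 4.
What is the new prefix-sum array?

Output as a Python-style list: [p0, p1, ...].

Answer: [18, 29, 31, 35, 27, 41, 33]

Derivation:
Change: A[3] 12 -> 4, delta = -8
P[k] for k < 3: unchanged (A[3] not included)
P[k] for k >= 3: shift by delta = -8
  P[0] = 18 + 0 = 18
  P[1] = 29 + 0 = 29
  P[2] = 31 + 0 = 31
  P[3] = 43 + -8 = 35
  P[4] = 35 + -8 = 27
  P[5] = 49 + -8 = 41
  P[6] = 41 + -8 = 33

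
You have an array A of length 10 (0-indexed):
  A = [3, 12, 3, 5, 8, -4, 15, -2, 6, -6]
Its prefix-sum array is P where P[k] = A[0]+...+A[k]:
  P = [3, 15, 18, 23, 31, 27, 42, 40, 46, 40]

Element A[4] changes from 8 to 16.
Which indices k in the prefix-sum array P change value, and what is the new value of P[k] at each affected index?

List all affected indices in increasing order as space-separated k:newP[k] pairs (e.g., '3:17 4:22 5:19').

Answer: 4:39 5:35 6:50 7:48 8:54 9:48

Derivation:
P[k] = A[0] + ... + A[k]
P[k] includes A[4] iff k >= 4
Affected indices: 4, 5, ..., 9; delta = 8
  P[4]: 31 + 8 = 39
  P[5]: 27 + 8 = 35
  P[6]: 42 + 8 = 50
  P[7]: 40 + 8 = 48
  P[8]: 46 + 8 = 54
  P[9]: 40 + 8 = 48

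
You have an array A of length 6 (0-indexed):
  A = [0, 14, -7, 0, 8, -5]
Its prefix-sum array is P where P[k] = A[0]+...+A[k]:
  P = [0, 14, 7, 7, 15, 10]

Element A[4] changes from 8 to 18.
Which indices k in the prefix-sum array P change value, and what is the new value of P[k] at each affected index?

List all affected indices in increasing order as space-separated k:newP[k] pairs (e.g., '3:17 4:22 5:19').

P[k] = A[0] + ... + A[k]
P[k] includes A[4] iff k >= 4
Affected indices: 4, 5, ..., 5; delta = 10
  P[4]: 15 + 10 = 25
  P[5]: 10 + 10 = 20

Answer: 4:25 5:20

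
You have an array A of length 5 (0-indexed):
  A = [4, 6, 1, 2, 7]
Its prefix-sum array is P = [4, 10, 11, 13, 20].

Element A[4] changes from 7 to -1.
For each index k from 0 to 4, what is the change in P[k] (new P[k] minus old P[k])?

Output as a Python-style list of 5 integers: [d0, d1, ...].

Element change: A[4] 7 -> -1, delta = -8
For k < 4: P[k] unchanged, delta_P[k] = 0
For k >= 4: P[k] shifts by exactly -8
Delta array: [0, 0, 0, 0, -8]

Answer: [0, 0, 0, 0, -8]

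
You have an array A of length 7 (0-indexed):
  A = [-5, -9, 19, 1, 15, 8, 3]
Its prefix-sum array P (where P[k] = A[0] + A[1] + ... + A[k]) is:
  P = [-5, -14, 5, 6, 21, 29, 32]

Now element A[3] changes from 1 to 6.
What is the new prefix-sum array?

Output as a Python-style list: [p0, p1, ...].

Change: A[3] 1 -> 6, delta = 5
P[k] for k < 3: unchanged (A[3] not included)
P[k] for k >= 3: shift by delta = 5
  P[0] = -5 + 0 = -5
  P[1] = -14 + 0 = -14
  P[2] = 5 + 0 = 5
  P[3] = 6 + 5 = 11
  P[4] = 21 + 5 = 26
  P[5] = 29 + 5 = 34
  P[6] = 32 + 5 = 37

Answer: [-5, -14, 5, 11, 26, 34, 37]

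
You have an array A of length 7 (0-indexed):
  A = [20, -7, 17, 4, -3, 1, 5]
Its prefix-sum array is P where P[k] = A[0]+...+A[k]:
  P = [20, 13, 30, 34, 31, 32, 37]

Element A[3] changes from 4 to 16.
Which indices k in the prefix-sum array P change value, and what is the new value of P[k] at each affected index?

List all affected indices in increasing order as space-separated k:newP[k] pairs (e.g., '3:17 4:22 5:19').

Answer: 3:46 4:43 5:44 6:49

Derivation:
P[k] = A[0] + ... + A[k]
P[k] includes A[3] iff k >= 3
Affected indices: 3, 4, ..., 6; delta = 12
  P[3]: 34 + 12 = 46
  P[4]: 31 + 12 = 43
  P[5]: 32 + 12 = 44
  P[6]: 37 + 12 = 49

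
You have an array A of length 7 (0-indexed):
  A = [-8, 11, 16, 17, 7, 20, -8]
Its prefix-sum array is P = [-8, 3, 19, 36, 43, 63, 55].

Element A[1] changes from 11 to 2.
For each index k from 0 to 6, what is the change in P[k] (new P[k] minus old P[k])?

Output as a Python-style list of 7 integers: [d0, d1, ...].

Element change: A[1] 11 -> 2, delta = -9
For k < 1: P[k] unchanged, delta_P[k] = 0
For k >= 1: P[k] shifts by exactly -9
Delta array: [0, -9, -9, -9, -9, -9, -9]

Answer: [0, -9, -9, -9, -9, -9, -9]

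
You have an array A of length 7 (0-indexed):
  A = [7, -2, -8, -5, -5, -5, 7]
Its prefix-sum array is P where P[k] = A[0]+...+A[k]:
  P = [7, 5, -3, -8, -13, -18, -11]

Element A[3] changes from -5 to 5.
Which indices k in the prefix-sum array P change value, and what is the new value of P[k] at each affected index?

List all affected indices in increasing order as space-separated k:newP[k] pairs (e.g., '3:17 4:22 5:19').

Answer: 3:2 4:-3 5:-8 6:-1

Derivation:
P[k] = A[0] + ... + A[k]
P[k] includes A[3] iff k >= 3
Affected indices: 3, 4, ..., 6; delta = 10
  P[3]: -8 + 10 = 2
  P[4]: -13 + 10 = -3
  P[5]: -18 + 10 = -8
  P[6]: -11 + 10 = -1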